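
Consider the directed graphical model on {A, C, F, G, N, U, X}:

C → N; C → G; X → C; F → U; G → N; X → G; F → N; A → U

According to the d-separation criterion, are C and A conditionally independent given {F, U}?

Yes

We examine all 3 paths between C and A:
  1. C ← X → G → N ← F → U ← A — X:fork[open]; G:chain[open]; N:collider[blocks]; F:fork[blocks]; U:collider[open] ⇒ blocked
  2. C → G → N ← F → U ← A — G:chain[open]; N:collider[blocks]; F:fork[blocks]; U:collider[open] ⇒ blocked
  3. C → N ← F → U ← A — N:collider[blocks]; F:fork[blocks]; U:collider[open] ⇒ blocked
Every path is blocked, so C and A are d-separated given {F, U}.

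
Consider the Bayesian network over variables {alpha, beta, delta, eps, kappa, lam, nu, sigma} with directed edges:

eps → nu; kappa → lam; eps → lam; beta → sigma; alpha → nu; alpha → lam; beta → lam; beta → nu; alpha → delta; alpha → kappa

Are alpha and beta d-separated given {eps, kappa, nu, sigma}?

No

6 paths connect alpha and beta; each must be blocked for d-separation to hold:
  1. alpha → kappa → lam ← eps → nu ← beta — kappa:chain[blocks]; lam:collider[blocks]; eps:fork[blocks]; nu:collider[open] ⇒ blocked
  2. alpha → kappa → lam ← beta — kappa:chain[blocks]; lam:collider[blocks] ⇒ blocked
  3. alpha → nu ← eps → lam ← beta — nu:collider[open]; eps:fork[blocks]; lam:collider[blocks] ⇒ blocked
  4. alpha → nu ← beta — nu:collider[open] ⇒ active
  5. alpha → lam ← eps → nu ← beta — lam:collider[blocks]; eps:fork[blocks]; nu:collider[open] ⇒ blocked
  6. alpha → lam ← beta — lam:collider[blocks] ⇒ blocked
Because an active path exists, alpha and beta are not d-separated.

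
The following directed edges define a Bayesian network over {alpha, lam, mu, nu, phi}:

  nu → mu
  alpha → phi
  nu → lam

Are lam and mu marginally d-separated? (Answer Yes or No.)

The only undirected path from lam to mu is:
Path 1: lam ← nu → mu
  nu is a fork and nu is not conditioned on — no node blocks this path, so it is active.
Since the path lam ← nu → mu is active, lam and mu are not d-separated given ∅.

No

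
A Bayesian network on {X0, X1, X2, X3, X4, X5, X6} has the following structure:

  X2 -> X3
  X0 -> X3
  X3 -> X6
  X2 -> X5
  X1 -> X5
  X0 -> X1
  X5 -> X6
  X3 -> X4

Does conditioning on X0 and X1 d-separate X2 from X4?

No

We examine all 3 paths between X2 and X4:
  1. X2 → X3 → X4 — X3:chain[open] ⇒ active
  2. X2 → X5 → X6 ← X3 → X4 — X5:chain[open]; X6:collider[blocks]; X3:fork[open] ⇒ blocked
  3. X2 → X5 ← X1 ← X0 → X3 → X4 — X5:collider[blocks]; X1:chain[blocks]; X0:fork[blocks]; X3:chain[open] ⇒ blocked
At least one path is unblocked, so d-separation fails.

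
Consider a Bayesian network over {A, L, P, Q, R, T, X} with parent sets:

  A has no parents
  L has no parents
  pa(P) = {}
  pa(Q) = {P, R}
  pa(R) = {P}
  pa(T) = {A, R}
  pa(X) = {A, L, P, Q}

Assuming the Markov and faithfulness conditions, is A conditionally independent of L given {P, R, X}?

No

Enumerating the 5 paths from A to L and testing each for blocking by {P, R, X}:
Path 1: A → X ← L
  X is a collider and X is conditioned on, which opens it — no node blocks this path, so it is active.
Path 2: A → T ← R ← P → X ← L
  T is a collider here and neither T nor any of its descendants is conditioned on, so the collider stays closed — the path is blocked at T.
Path 3: A → T ← R ← P → Q → X ← L
  T is a collider here and neither T nor any of its descendants is conditioned on, so the collider stays closed — the path is blocked at T.
Path 4: A → T ← R → Q → X ← L
  T is a collider here and neither T nor any of its descendants is conditioned on, so the collider stays closed — the path is blocked at T.
Path 5: A → T ← R → Q ← P → X ← L
  T is a collider here and neither T nor any of its descendants is conditioned on, so the collider stays closed — the path is blocked at T.
Because an active path exists, A and L are not d-separated.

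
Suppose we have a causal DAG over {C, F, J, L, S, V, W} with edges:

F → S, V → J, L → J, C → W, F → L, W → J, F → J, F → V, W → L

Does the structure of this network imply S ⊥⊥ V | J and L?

No — S and V are not d-separated given {J, L}.

We examine all 4 paths between S and V:
  1. S ← F → V — F:fork[open] ⇒ active
  2. S ← F → L ← W → J ← V — F:fork[open]; L:collider[open]; W:fork[open]; J:collider[open] ⇒ active
  3. S ← F → L → J ← V — F:fork[open]; L:chain[blocks]; J:collider[open] ⇒ blocked
  4. S ← F → J ← V — F:fork[open]; J:collider[open] ⇒ active
Because an active path exists, S and V are not d-separated.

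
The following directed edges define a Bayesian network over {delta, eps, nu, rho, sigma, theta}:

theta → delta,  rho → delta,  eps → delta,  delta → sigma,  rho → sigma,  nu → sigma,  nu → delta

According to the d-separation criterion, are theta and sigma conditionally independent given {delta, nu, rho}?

Enumerating the 3 paths from theta to sigma and testing each for blocking by {delta, nu, rho}:
  1. theta → delta ← rho → sigma — delta:collider[open]; rho:fork[blocks] ⇒ blocked
  2. theta → delta → sigma — delta:chain[blocks] ⇒ blocked
  3. theta → delta ← nu → sigma — delta:collider[open]; nu:fork[blocks] ⇒ blocked
All paths are blocked; theta ⊥ sigma | {delta, nu, rho} holds.

Yes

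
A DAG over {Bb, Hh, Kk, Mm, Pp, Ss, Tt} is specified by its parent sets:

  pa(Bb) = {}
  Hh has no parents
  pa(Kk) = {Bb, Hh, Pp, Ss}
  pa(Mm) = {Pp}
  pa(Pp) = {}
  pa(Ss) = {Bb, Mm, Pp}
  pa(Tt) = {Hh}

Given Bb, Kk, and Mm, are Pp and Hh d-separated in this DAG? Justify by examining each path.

5 paths connect Pp and Hh; each must be blocked for d-separation to hold:
  1. Pp → Mm → Ss ← Bb → Kk ← Hh — Mm:chain[blocks]; Ss:collider[open]; Bb:fork[blocks]; Kk:collider[open] ⇒ blocked
  2. Pp → Mm → Ss → Kk ← Hh — Mm:chain[blocks]; Ss:chain[open]; Kk:collider[open] ⇒ blocked
  3. Pp → Ss ← Bb → Kk ← Hh — Ss:collider[open]; Bb:fork[blocks]; Kk:collider[open] ⇒ blocked
  4. Pp → Ss → Kk ← Hh — Ss:chain[open]; Kk:collider[open] ⇒ active
  5. Pp → Kk ← Hh — Kk:collider[open] ⇒ active
Because an active path exists, Pp and Hh are not d-separated.

No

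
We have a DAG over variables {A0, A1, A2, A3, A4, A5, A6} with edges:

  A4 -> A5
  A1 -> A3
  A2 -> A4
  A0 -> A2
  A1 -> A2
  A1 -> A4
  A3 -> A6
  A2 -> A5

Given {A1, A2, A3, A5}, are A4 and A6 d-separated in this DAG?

3 paths connect A4 and A6; each must be blocked for d-separation to hold:
Path 1: A4 ← A1 → A3 → A6
  A1 is a fork here and A1 is conditioned on, so the path is blocked at A1.
Path 2: A4 → A5 ← A2 ← A1 → A3 → A6
  A2 is a chain here and A2 is conditioned on, so the path is blocked at A2.
Path 3: A4 ← A2 ← A1 → A3 → A6
  A2 is a chain here and A2 is conditioned on, so the path is blocked at A2.
Every path is blocked, so A4 and A6 are d-separated given {A1, A2, A3, A5}.

Yes — A4 and A6 are d-separated given {A1, A2, A3, A5}.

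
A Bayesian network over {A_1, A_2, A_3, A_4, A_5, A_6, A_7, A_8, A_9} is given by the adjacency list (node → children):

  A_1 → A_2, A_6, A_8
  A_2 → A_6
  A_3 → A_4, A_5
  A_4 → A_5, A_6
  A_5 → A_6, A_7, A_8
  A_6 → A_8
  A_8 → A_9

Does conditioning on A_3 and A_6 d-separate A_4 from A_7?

No

We examine all 6 paths between A_4 and A_7:
Path 1: A_4 → A_5 → A_7
  A_5 is a chain and A_5 is not conditioned on — no node blocks this path, so it is active.
Path 2: A_4 → A_6 ← A_5 → A_7
  A_6 is a collider and A_6 is conditioned on, which opens it; A_5 is a fork and A_5 is not conditioned on — no node blocks this path, so it is active.
Path 3: A_4 → A_6 ← A_1 → A_8 ← A_5 → A_7
  A_8 is a collider here and neither A_8 nor any of its descendants is conditioned on, so the collider stays closed — the path is blocked at A_8.
Path 4: A_4 → A_6 ← A_2 ← A_1 → A_8 ← A_5 → A_7
  A_8 is a collider here and neither A_8 nor any of its descendants is conditioned on, so the collider stays closed — the path is blocked at A_8.
Path 5: A_4 → A_6 → A_8 ← A_5 → A_7
  A_6 is a chain here and A_6 is conditioned on, so the path is blocked at A_6.
Path 6: A_4 ← A_3 → A_5 → A_7
  A_3 is a fork here and A_3 is conditioned on, so the path is blocked at A_3.
At least one path is unblocked, so d-separation fails.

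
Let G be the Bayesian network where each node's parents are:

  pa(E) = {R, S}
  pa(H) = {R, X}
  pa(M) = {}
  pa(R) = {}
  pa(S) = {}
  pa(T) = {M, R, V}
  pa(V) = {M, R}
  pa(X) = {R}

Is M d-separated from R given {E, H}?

There are 4 undirected paths between M and R; checking each against the conditioning set {E, H}:
Path 1: M → T ← R
  T is a collider here and neither T nor any of its descendants is conditioned on, so the collider stays closed — the path is blocked at T.
Path 2: M → T ← V ← R
  T is a collider here and neither T nor any of its descendants is conditioned on, so the collider stays closed — the path is blocked at T.
Path 3: M → V → T ← R
  T is a collider here and neither T nor any of its descendants is conditioned on, so the collider stays closed — the path is blocked at T.
Path 4: M → V ← R
  V is a collider here and neither V nor any of its descendants is conditioned on, so the collider stays closed — the path is blocked at V.
All paths are blocked; M ⊥ R | {E, H} holds.

Yes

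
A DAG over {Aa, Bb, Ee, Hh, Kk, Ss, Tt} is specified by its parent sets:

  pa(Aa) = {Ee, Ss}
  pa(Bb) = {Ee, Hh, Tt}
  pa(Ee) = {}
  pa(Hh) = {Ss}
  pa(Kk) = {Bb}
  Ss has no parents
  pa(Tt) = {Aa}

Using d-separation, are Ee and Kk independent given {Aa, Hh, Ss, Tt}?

There are 3 undirected paths between Ee and Kk; checking each against the conditioning set {Aa, Hh, Ss, Tt}:
Path 1: Ee → Bb → Kk
  Bb is a chain and Bb is not conditioned on — no node blocks this path, so it is active.
Path 2: Ee → Aa → Tt → Bb → Kk
  Aa is a chain here and Aa is conditioned on, so the path is blocked at Aa.
Path 3: Ee → Aa ← Ss → Hh → Bb → Kk
  Ss is a fork here and Ss is conditioned on, so the path is blocked at Ss.
Because an active path exists, Ee and Kk are not d-separated.

No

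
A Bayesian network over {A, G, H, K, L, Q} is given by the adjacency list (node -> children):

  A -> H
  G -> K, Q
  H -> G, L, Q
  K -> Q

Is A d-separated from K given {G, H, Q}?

Enumerating the 4 paths from A to K and testing each for blocking by {G, H, Q}:
  1. A → H → G → Q ← K — H:chain[blocks]; G:chain[blocks]; Q:collider[open] ⇒ blocked
  2. A → H → G → K — H:chain[blocks]; G:chain[blocks] ⇒ blocked
  3. A → H → Q ← G → K — H:chain[blocks]; Q:collider[open]; G:fork[blocks] ⇒ blocked
  4. A → H → Q ← K — H:chain[blocks]; Q:collider[open] ⇒ blocked
Every path is blocked, so A and K are d-separated given {G, H, Q}.

Yes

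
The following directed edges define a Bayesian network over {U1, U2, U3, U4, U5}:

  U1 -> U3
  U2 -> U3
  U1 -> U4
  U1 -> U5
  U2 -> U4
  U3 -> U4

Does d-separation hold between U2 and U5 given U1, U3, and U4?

4 paths connect U2 and U5; each must be blocked for d-separation to hold:
  1. U2 → U3 ← U1 → U5 — U3:collider[open]; U1:fork[blocks] ⇒ blocked
  2. U2 → U3 → U4 ← U1 → U5 — U3:chain[blocks]; U4:collider[open]; U1:fork[blocks] ⇒ blocked
  3. U2 → U4 ← U1 → U5 — U4:collider[open]; U1:fork[blocks] ⇒ blocked
  4. U2 → U4 ← U3 ← U1 → U5 — U4:collider[open]; U3:chain[blocks]; U1:fork[blocks] ⇒ blocked
Since every path is blocked, d-separation holds.

Yes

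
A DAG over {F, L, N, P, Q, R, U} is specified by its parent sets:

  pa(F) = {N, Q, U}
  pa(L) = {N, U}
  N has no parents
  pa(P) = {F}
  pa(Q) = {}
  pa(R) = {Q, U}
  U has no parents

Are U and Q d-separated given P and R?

No

There are 3 undirected paths between U and Q; checking each against the conditioning set {P, R}:
Path 1: U → R ← Q
  R is a collider and R is conditioned on, which opens it — no node blocks this path, so it is active.
Path 2: U → L ← N → F ← Q
  L is a collider here and neither L nor any of its descendants is conditioned on, so the collider stays closed — the path is blocked at L.
Path 3: U → F ← Q
  F is a collider and its descendant P is conditioned on, which opens it — no node blocks this path, so it is active.
Because an active path exists, U and Q are not d-separated.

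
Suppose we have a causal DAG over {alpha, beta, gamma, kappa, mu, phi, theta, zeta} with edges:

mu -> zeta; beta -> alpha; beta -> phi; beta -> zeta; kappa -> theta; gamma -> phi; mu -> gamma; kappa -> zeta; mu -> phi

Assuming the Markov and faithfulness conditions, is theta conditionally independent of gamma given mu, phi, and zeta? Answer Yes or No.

No

There are 4 undirected paths between theta and gamma; checking each against the conditioning set {mu, phi, zeta}:
Path 1: theta ← kappa → zeta ← mu → gamma
  mu is a fork here and mu is conditioned on, so the path is blocked at mu.
Path 2: theta ← kappa → zeta ← mu → phi ← gamma
  mu is a fork here and mu is conditioned on, so the path is blocked at mu.
Path 3: theta ← kappa → zeta ← beta → phi ← mu → gamma
  mu is a fork here and mu is conditioned on, so the path is blocked at mu.
Path 4: theta ← kappa → zeta ← beta → phi ← gamma
  kappa is a fork and kappa is not conditioned on; zeta is a collider and zeta is conditioned on, which opens it; beta is a fork and beta is not conditioned on; phi is a collider and phi is conditioned on, which opens it — no node blocks this path, so it is active.
At least one path is unblocked, so d-separation fails.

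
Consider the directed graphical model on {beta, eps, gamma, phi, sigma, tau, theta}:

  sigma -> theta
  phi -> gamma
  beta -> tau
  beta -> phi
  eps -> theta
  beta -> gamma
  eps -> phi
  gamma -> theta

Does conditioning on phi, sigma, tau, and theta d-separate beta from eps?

No

We examine all 4 paths between beta and eps:
Path 1: beta → gamma → theta ← eps
  gamma is a chain and gamma is not conditioned on; theta is a collider and theta is conditioned on, which opens it — no node blocks this path, so it is active.
Path 2: beta → gamma ← phi ← eps
  phi is a chain here and phi is conditioned on, so the path is blocked at phi.
Path 3: beta → phi ← eps
  phi is a collider and phi is conditioned on, which opens it — no node blocks this path, so it is active.
Path 4: beta → phi → gamma → theta ← eps
  phi is a chain here and phi is conditioned on, so the path is blocked at phi.
Since the path beta → gamma → theta ← eps is active, beta and eps are not d-separated given {phi, sigma, tau, theta}.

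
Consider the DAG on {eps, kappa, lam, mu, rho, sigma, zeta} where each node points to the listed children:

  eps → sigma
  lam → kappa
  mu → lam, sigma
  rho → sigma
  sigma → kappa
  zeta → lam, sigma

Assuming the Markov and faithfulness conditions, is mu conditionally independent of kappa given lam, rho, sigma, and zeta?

Yes

There are 4 undirected paths between mu and kappa; checking each against the conditioning set {lam, rho, sigma, zeta}:
Path 1: mu → sigma ← zeta → lam → kappa
  zeta is a fork here and zeta is conditioned on, so the path is blocked at zeta.
Path 2: mu → sigma → kappa
  sigma is a chain here and sigma is conditioned on, so the path is blocked at sigma.
Path 3: mu → lam ← zeta → sigma → kappa
  zeta is a fork here and zeta is conditioned on, so the path is blocked at zeta.
Path 4: mu → lam → kappa
  lam is a chain here and lam is conditioned on, so the path is blocked at lam.
Since every path is blocked, d-separation holds.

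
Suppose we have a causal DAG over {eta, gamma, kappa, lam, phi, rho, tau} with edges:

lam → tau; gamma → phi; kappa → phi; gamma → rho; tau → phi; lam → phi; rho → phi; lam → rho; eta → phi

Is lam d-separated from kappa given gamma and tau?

Yes

We examine all 4 paths between lam and kappa:
  1. lam → rho → phi ← kappa — rho:chain[open]; phi:collider[blocks] ⇒ blocked
  2. lam → rho ← gamma → phi ← kappa — rho:collider[blocks]; gamma:fork[blocks]; phi:collider[blocks] ⇒ blocked
  3. lam → phi ← kappa — phi:collider[blocks] ⇒ blocked
  4. lam → tau → phi ← kappa — tau:chain[blocks]; phi:collider[blocks] ⇒ blocked
Since every path is blocked, d-separation holds.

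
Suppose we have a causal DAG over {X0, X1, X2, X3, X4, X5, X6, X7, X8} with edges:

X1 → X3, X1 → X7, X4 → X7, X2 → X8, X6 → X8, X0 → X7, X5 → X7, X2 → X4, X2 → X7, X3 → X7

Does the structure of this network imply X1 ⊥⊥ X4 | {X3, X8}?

Yes

4 paths connect X1 and X4; each must be blocked for d-separation to hold:
Path 1: X1 → X3 → X7 ← X4
  X3 is a chain here and X3 is conditioned on, so the path is blocked at X3.
Path 2: X1 → X3 → X7 ← X2 → X4
  X3 is a chain here and X3 is conditioned on, so the path is blocked at X3.
Path 3: X1 → X7 ← X4
  X7 is a collider here and neither X7 nor any of its descendants is conditioned on, so the collider stays closed — the path is blocked at X7.
Path 4: X1 → X7 ← X2 → X4
  X7 is a collider here and neither X7 nor any of its descendants is conditioned on, so the collider stays closed — the path is blocked at X7.
Since every path is blocked, d-separation holds.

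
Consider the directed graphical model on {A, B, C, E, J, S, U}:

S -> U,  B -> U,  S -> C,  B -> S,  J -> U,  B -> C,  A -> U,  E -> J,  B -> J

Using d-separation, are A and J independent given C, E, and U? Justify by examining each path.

There are 4 undirected paths between A and J; checking each against the conditioning set {C, E, U}:
Path 1: A → U ← B → J
  U is a collider and U is conditioned on, which opens it; B is a fork and B is not conditioned on — no node blocks this path, so it is active.
Path 2: A → U ← S ← B → J
  U is a collider and U is conditioned on, which opens it; S is a chain and S is not conditioned on; B is a fork and B is not conditioned on — no node blocks this path, so it is active.
Path 3: A → U ← S → C ← B → J
  U is a collider and U is conditioned on, which opens it; S is a fork and S is not conditioned on; C is a collider and C is conditioned on, which opens it; B is a fork and B is not conditioned on — no node blocks this path, so it is active.
Path 4: A → U ← J
  U is a collider and U is conditioned on, which opens it — no node blocks this path, so it is active.
Since the path A → U ← B → J is active, A and J are not d-separated given {C, E, U}.

No — A and J are not d-separated given {C, E, U}.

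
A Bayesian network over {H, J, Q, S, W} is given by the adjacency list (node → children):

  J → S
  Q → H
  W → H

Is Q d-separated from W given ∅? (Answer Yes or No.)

Yes

Only one path connects Q and W:
  1. Q → H ← W — H:collider[blocks] ⇒ blocked
Every path is blocked, so Q and W are d-separated given ∅.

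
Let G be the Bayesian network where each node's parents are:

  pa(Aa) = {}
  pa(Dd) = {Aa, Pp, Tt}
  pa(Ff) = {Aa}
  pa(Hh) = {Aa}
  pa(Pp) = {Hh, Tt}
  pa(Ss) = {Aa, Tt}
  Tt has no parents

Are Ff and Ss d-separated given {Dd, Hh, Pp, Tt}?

5 paths connect Ff and Ss; each must be blocked for d-separation to hold:
  1. Ff ← Aa → Dd ← Tt → Ss — Aa:fork[open]; Dd:collider[open]; Tt:fork[blocks] ⇒ blocked
  2. Ff ← Aa → Dd ← Pp ← Tt → Ss — Aa:fork[open]; Dd:collider[open]; Pp:chain[blocks]; Tt:fork[blocks] ⇒ blocked
  3. Ff ← Aa → Ss — Aa:fork[open] ⇒ active
  4. Ff ← Aa → Hh → Pp → Dd ← Tt → Ss — Aa:fork[open]; Hh:chain[blocks]; Pp:chain[blocks]; Dd:collider[open]; Tt:fork[blocks] ⇒ blocked
  5. Ff ← Aa → Hh → Pp ← Tt → Ss — Aa:fork[open]; Hh:chain[blocks]; Pp:collider[open]; Tt:fork[blocks] ⇒ blocked
Because an active path exists, Ff and Ss are not d-separated.

No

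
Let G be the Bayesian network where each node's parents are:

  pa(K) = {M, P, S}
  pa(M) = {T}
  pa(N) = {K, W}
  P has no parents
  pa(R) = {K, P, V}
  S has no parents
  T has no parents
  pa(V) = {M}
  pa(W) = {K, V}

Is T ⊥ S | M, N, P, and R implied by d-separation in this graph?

We examine all 5 paths between T and S:
  1. T → M → K ← S — M:chain[blocks]; K:collider[open] ⇒ blocked
  2. T → M → V → R ← K ← S — M:chain[blocks]; V:chain[open]; R:collider[open]; K:chain[open] ⇒ blocked
  3. T → M → V → R ← P → K ← S — M:chain[blocks]; V:chain[open]; R:collider[open]; P:fork[blocks]; K:collider[open] ⇒ blocked
  4. T → M → V → W ← K ← S — M:chain[blocks]; V:chain[open]; W:collider[open]; K:chain[open] ⇒ blocked
  5. T → M → V → W → N ← K ← S — M:chain[blocks]; V:chain[open]; W:chain[open]; N:collider[open]; K:chain[open] ⇒ blocked
Every path is blocked, so T and S are d-separated given {M, N, P, R}.

Yes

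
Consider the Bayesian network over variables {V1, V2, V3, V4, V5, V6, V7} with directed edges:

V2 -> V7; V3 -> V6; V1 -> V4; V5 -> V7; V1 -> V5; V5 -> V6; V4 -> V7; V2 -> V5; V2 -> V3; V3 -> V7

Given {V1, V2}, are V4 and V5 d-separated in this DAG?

There are 6 undirected paths between V4 and V5; checking each against the conditioning set {V1, V2}:
Path 1: V4 ← V1 → V5
  V1 is a fork here and V1 is conditioned on, so the path is blocked at V1.
Path 2: V4 → V7 ← V2 → V3 → V6 ← V5
  V7 is a collider here and neither V7 nor any of its descendants is conditioned on, so the collider stays closed — the path is blocked at V7.
Path 3: V4 → V7 ← V2 → V5
  V7 is a collider here and neither V7 nor any of its descendants is conditioned on, so the collider stays closed — the path is blocked at V7.
Path 4: V4 → V7 ← V3 ← V2 → V5
  V7 is a collider here and neither V7 nor any of its descendants is conditioned on, so the collider stays closed — the path is blocked at V7.
Path 5: V4 → V7 ← V3 → V6 ← V5
  V7 is a collider here and neither V7 nor any of its descendants is conditioned on, so the collider stays closed — the path is blocked at V7.
Path 6: V4 → V7 ← V5
  V7 is a collider here and neither V7 nor any of its descendants is conditioned on, so the collider stays closed — the path is blocked at V7.
Since every path is blocked, d-separation holds.

Yes — V4 and V5 are d-separated given {V1, V2}.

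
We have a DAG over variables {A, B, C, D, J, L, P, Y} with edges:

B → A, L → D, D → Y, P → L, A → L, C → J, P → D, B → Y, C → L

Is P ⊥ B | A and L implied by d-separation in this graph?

Yes — P and B are d-separated given {A, L}.

Enumerating the 4 paths from P to B and testing each for blocking by {A, L}:
  1. P → L → D → Y ← B — L:chain[blocks]; D:chain[open]; Y:collider[blocks] ⇒ blocked
  2. P → L ← A ← B — L:collider[open]; A:chain[blocks] ⇒ blocked
  3. P → D → Y ← B — D:chain[open]; Y:collider[blocks] ⇒ blocked
  4. P → D ← L ← A ← B — D:collider[blocks]; L:chain[blocks]; A:chain[blocks] ⇒ blocked
All paths are blocked; P ⊥ B | {A, L} holds.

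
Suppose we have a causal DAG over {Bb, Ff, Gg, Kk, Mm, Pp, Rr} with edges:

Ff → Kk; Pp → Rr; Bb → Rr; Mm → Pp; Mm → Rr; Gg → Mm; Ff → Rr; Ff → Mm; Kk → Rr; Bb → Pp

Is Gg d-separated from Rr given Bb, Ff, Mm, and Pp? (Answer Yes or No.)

Yes

We examine all 5 paths between Gg and Rr:
Path 1: Gg → Mm → Rr
  Mm is a chain here and Mm is conditioned on, so the path is blocked at Mm.
Path 2: Gg → Mm ← Ff → Kk → Rr
  Ff is a fork here and Ff is conditioned on, so the path is blocked at Ff.
Path 3: Gg → Mm ← Ff → Rr
  Ff is a fork here and Ff is conditioned on, so the path is blocked at Ff.
Path 4: Gg → Mm → Pp ← Bb → Rr
  Mm is a chain here and Mm is conditioned on, so the path is blocked at Mm.
Path 5: Gg → Mm → Pp → Rr
  Mm is a chain here and Mm is conditioned on, so the path is blocked at Mm.
All paths are blocked; Gg ⊥ Rr | {Bb, Ff, Mm, Pp} holds.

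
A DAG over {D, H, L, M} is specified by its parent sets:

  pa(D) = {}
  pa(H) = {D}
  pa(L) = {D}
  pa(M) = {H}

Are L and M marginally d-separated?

No

The only undirected path from L to M is:
  1. L ← D → H → M — D:fork[open]; H:chain[open] ⇒ active
At least one path is unblocked, so d-separation fails.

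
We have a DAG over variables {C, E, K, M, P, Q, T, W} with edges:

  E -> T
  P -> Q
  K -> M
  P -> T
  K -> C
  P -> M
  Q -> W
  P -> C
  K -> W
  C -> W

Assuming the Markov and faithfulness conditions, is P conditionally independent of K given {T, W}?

No

There are 5 undirected paths between P and K; checking each against the conditioning set {T, W}:
Path 1: P → M ← K
  M is a collider here and neither M nor any of its descendants is conditioned on, so the collider stays closed — the path is blocked at M.
Path 2: P → Q → W ← K
  Q is a chain and Q is not conditioned on; W is a collider and W is conditioned on, which opens it — no node blocks this path, so it is active.
Path 3: P → Q → W ← C ← K
  Q is a chain and Q is not conditioned on; W is a collider and W is conditioned on, which opens it; C is a chain and C is not conditioned on — no node blocks this path, so it is active.
Path 4: P → C ← K
  C is a collider and its descendant W is conditioned on, which opens it — no node blocks this path, so it is active.
Path 5: P → C → W ← K
  C is a chain and C is not conditioned on; W is a collider and W is conditioned on, which opens it — no node blocks this path, so it is active.
At least one path is unblocked, so d-separation fails.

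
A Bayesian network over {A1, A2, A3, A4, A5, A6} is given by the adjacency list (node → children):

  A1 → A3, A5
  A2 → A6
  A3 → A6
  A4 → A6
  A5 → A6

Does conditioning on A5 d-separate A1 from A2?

Yes

There are 2 undirected paths between A1 and A2; checking each against the conditioning set {A5}:
Path 1: A1 → A5 → A6 ← A2
  A5 is a chain here and A5 is conditioned on, so the path is blocked at A5.
Path 2: A1 → A3 → A6 ← A2
  A6 is a collider here and neither A6 nor any of its descendants is conditioned on, so the collider stays closed — the path is blocked at A6.
All paths are blocked; A1 ⊥ A2 | {A5} holds.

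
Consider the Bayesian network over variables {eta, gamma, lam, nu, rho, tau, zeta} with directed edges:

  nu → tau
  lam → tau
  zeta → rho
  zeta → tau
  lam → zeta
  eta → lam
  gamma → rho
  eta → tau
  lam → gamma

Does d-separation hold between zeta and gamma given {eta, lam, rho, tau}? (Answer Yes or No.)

No

There are 4 undirected paths between zeta and gamma; checking each against the conditioning set {eta, lam, rho, tau}:
Path 1: zeta → rho ← gamma
  rho is a collider and rho is conditioned on, which opens it — no node blocks this path, so it is active.
Path 2: zeta → tau ← eta → lam → gamma
  eta is a fork here and eta is conditioned on, so the path is blocked at eta.
Path 3: zeta → tau ← lam → gamma
  lam is a fork here and lam is conditioned on, so the path is blocked at lam.
Path 4: zeta ← lam → gamma
  lam is a fork here and lam is conditioned on, so the path is blocked at lam.
At least one path is unblocked, so d-separation fails.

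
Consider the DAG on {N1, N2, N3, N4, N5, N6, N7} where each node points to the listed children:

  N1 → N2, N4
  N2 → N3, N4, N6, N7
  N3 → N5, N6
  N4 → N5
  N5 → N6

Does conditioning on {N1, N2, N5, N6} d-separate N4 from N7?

We examine all 6 paths between N4 and N7:
Path 1: N4 → N5 → N6 ← N3 ← N2 → N7
  N5 is a chain here and N5 is conditioned on, so the path is blocked at N5.
Path 2: N4 → N5 → N6 ← N2 → N7
  N5 is a chain here and N5 is conditioned on, so the path is blocked at N5.
Path 3: N4 → N5 ← N3 → N6 ← N2 → N7
  N2 is a fork here and N2 is conditioned on, so the path is blocked at N2.
Path 4: N4 → N5 ← N3 ← N2 → N7
  N2 is a fork here and N2 is conditioned on, so the path is blocked at N2.
Path 5: N4 ← N1 → N2 → N7
  N1 is a fork here and N1 is conditioned on, so the path is blocked at N1.
Path 6: N4 ← N2 → N7
  N2 is a fork here and N2 is conditioned on, so the path is blocked at N2.
All paths are blocked; N4 ⊥ N7 | {N1, N2, N5, N6} holds.

Yes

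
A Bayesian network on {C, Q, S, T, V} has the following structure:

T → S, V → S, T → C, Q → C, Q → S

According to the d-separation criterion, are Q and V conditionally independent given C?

There are 2 undirected paths between Q and V; checking each against the conditioning set {C}:
  1. Q → C ← T → S ← V — C:collider[open]; T:fork[open]; S:collider[blocks] ⇒ blocked
  2. Q → S ← V — S:collider[blocks] ⇒ blocked
Every path is blocked, so Q and V are d-separated given {C}.

Yes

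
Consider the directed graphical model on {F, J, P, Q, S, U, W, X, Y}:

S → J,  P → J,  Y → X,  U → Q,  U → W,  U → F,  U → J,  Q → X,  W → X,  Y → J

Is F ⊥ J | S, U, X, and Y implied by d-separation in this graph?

Yes

We examine all 3 paths between F and J:
  1. F ← U → W → X ← Y → J — U:fork[blocks]; W:chain[open]; X:collider[open]; Y:fork[blocks] ⇒ blocked
  2. F ← U → J — U:fork[blocks] ⇒ blocked
  3. F ← U → Q → X ← Y → J — U:fork[blocks]; Q:chain[open]; X:collider[open]; Y:fork[blocks] ⇒ blocked
Since every path is blocked, d-separation holds.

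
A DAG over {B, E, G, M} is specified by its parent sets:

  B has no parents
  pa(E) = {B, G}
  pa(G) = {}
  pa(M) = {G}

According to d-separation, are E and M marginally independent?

The only undirected path from E to M is:
  1. E ← G → M — G:fork[open] ⇒ active
Because an active path exists, E and M are not d-separated.

No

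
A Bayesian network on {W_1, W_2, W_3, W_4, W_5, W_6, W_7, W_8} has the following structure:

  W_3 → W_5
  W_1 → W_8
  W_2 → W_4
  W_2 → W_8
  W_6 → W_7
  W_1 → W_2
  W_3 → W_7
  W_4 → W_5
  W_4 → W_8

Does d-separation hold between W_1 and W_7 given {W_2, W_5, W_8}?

Enumerating the 4 paths from W_1 to W_7 and testing each for blocking by {W_2, W_5, W_8}:
Path 1: W_1 → W_8 ← W_4 → W_5 ← W_3 → W_7
  W_8 is a collider and W_8 is conditioned on, which opens it; W_4 is a fork and W_4 is not conditioned on; W_5 is a collider and W_5 is conditioned on, which opens it; W_3 is a fork and W_3 is not conditioned on — no node blocks this path, so it is active.
Path 2: W_1 → W_8 ← W_2 → W_4 → W_5 ← W_3 → W_7
  W_2 is a fork here and W_2 is conditioned on, so the path is blocked at W_2.
Path 3: W_1 → W_2 → W_8 ← W_4 → W_5 ← W_3 → W_7
  W_2 is a chain here and W_2 is conditioned on, so the path is blocked at W_2.
Path 4: W_1 → W_2 → W_4 → W_5 ← W_3 → W_7
  W_2 is a chain here and W_2 is conditioned on, so the path is blocked at W_2.
At least one path is unblocked, so d-separation fails.

No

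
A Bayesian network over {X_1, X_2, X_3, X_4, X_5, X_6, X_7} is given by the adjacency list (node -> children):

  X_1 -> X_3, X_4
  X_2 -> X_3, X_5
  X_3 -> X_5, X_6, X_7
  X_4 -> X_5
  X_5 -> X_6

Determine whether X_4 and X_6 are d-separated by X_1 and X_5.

6 paths connect X_4 and X_6; each must be blocked for d-separation to hold:
Path 1: X_4 ← X_1 → X_3 ← X_2 → X_5 → X_6
  X_1 is a fork here and X_1 is conditioned on, so the path is blocked at X_1.
Path 2: X_4 ← X_1 → X_3 → X_5 → X_6
  X_1 is a fork here and X_1 is conditioned on, so the path is blocked at X_1.
Path 3: X_4 ← X_1 → X_3 → X_6
  X_1 is a fork here and X_1 is conditioned on, so the path is blocked at X_1.
Path 4: X_4 → X_5 ← X_2 → X_3 → X_6
  X_5 is a collider and X_5 is conditioned on, which opens it; X_2 is a fork and X_2 is not conditioned on; X_3 is a chain and X_3 is not conditioned on — no node blocks this path, so it is active.
Path 5: X_4 → X_5 → X_6
  X_5 is a chain here and X_5 is conditioned on, so the path is blocked at X_5.
Path 6: X_4 → X_5 ← X_3 → X_6
  X_5 is a collider and X_5 is conditioned on, which opens it; X_3 is a fork and X_3 is not conditioned on — no node blocks this path, so it is active.
Since the path X_4 → X_5 ← X_2 → X_3 → X_6 is active, X_4 and X_6 are not d-separated given {X_1, X_5}.

No — X_4 and X_6 are not d-separated given {X_1, X_5}.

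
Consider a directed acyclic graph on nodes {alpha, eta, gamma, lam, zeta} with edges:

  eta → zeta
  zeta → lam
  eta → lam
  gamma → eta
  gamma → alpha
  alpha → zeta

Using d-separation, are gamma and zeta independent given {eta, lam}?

Enumerating the 3 paths from gamma to zeta and testing each for blocking by {eta, lam}:
  1. gamma → eta → zeta — eta:chain[blocks] ⇒ blocked
  2. gamma → eta → lam ← zeta — eta:chain[blocks]; lam:collider[open] ⇒ blocked
  3. gamma → alpha → zeta — alpha:chain[open] ⇒ active
Because an active path exists, gamma and zeta are not d-separated.

No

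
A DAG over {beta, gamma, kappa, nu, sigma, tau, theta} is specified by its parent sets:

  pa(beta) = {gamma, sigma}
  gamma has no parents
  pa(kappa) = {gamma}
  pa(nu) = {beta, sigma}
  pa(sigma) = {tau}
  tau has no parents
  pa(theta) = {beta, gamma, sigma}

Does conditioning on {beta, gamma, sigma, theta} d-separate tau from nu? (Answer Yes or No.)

There are 4 undirected paths between tau and nu; checking each against the conditioning set {beta, gamma, sigma, theta}:
Path 1: tau → sigma → theta ← gamma → beta → nu
  sigma is a chain here and sigma is conditioned on, so the path is blocked at sigma.
Path 2: tau → sigma → theta ← beta → nu
  sigma is a chain here and sigma is conditioned on, so the path is blocked at sigma.
Path 3: tau → sigma → beta → nu
  sigma is a chain here and sigma is conditioned on, so the path is blocked at sigma.
Path 4: tau → sigma → nu
  sigma is a chain here and sigma is conditioned on, so the path is blocked at sigma.
Since every path is blocked, d-separation holds.

Yes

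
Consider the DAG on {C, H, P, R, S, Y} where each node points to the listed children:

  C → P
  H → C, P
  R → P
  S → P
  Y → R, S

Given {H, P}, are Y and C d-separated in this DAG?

Enumerating the 4 paths from Y to C and testing each for blocking by {H, P}:
Path 1: Y → S → P ← C
  S is a chain and S is not conditioned on; P is a collider and P is conditioned on, which opens it — no node blocks this path, so it is active.
Path 2: Y → S → P ← H → C
  H is a fork here and H is conditioned on, so the path is blocked at H.
Path 3: Y → R → P ← C
  R is a chain and R is not conditioned on; P is a collider and P is conditioned on, which opens it — no node blocks this path, so it is active.
Path 4: Y → R → P ← H → C
  H is a fork here and H is conditioned on, so the path is blocked at H.
Since the path Y → S → P ← C is active, Y and C are not d-separated given {H, P}.

No — Y and C are not d-separated given {H, P}.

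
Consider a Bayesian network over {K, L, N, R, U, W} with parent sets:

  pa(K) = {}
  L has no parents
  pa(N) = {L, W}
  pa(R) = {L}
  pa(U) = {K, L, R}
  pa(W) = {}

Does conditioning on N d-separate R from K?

Enumerating the 2 paths from R to K and testing each for blocking by {N}:
Path 1: R ← L → U ← K
  U is a collider here and neither U nor any of its descendants is conditioned on, so the collider stays closed — the path is blocked at U.
Path 2: R → U ← K
  U is a collider here and neither U nor any of its descendants is conditioned on, so the collider stays closed — the path is blocked at U.
All paths are blocked; R ⊥ K | {N} holds.

Yes — R and K are d-separated given {N}.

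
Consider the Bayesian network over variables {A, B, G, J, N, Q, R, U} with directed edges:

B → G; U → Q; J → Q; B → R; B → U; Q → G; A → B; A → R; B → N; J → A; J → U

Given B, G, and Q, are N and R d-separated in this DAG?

6 paths connect N and R; each must be blocked for d-separation to hold:
Path 1: N ← B ← A → R
  B is a chain here and B is conditioned on, so the path is blocked at B.
Path 2: N ← B → R
  B is a fork here and B is conditioned on, so the path is blocked at B.
Path 3: N ← B → U → Q ← J → A → R
  B is a fork here and B is conditioned on, so the path is blocked at B.
Path 4: N ← B → U ← J → A → R
  B is a fork here and B is conditioned on, so the path is blocked at B.
Path 5: N ← B → G ← Q ← U ← J → A → R
  B is a fork here and B is conditioned on, so the path is blocked at B.
Path 6: N ← B → G ← Q ← J → A → R
  B is a fork here and B is conditioned on, so the path is blocked at B.
Every path is blocked, so N and R are d-separated given {B, G, Q}.

Yes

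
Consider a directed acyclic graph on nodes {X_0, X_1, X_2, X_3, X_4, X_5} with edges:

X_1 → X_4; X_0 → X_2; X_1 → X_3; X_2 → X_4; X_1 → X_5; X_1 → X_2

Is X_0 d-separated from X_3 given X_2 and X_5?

Enumerating the 2 paths from X_0 to X_3 and testing each for blocking by {X_2, X_5}:
Path 1: X_0 → X_2 ← X_1 → X_3
  X_2 is a collider and X_2 is conditioned on, which opens it; X_1 is a fork and X_1 is not conditioned on — no node blocks this path, so it is active.
Path 2: X_0 → X_2 → X_4 ← X_1 → X_3
  X_2 is a chain here and X_2 is conditioned on, so the path is blocked at X_2.
At least one path is unblocked, so d-separation fails.

No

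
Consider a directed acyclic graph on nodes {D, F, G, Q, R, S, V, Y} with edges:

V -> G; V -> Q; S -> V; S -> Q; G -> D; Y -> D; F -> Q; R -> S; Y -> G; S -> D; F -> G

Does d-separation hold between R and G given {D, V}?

There are 6 undirected paths between R and G; checking each against the conditioning set {D, V}:
Path 1: R → S → Q ← F → G
  Q is a collider here and neither Q nor any of its descendants is conditioned on, so the collider stays closed — the path is blocked at Q.
Path 2: R → S → Q ← V → G
  Q is a collider here and neither Q nor any of its descendants is conditioned on, so the collider stays closed — the path is blocked at Q.
Path 3: R → S → D ← Y → G
  S is a chain and S is not conditioned on; D is a collider and D is conditioned on, which opens it; Y is a fork and Y is not conditioned on — no node blocks this path, so it is active.
Path 4: R → S → D ← G
  S is a chain and S is not conditioned on; D is a collider and D is conditioned on, which opens it — no node blocks this path, so it is active.
Path 5: R → S → V → Q ← F → G
  V is a chain here and V is conditioned on, so the path is blocked at V.
Path 6: R → S → V → G
  V is a chain here and V is conditioned on, so the path is blocked at V.
Because an active path exists, R and G are not d-separated.

No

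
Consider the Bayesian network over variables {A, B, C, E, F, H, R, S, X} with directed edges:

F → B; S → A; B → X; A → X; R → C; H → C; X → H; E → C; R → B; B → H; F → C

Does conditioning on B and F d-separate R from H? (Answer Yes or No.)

6 paths connect R and H; each must be blocked for d-separation to hold:
Path 1: R → B ← F → C ← H
  F is a fork here and F is conditioned on, so the path is blocked at F.
Path 2: R → B → H
  B is a chain here and B is conditioned on, so the path is blocked at B.
Path 3: R → B → X → H
  B is a chain here and B is conditioned on, so the path is blocked at B.
Path 4: R → C ← F → B → H
  C is a collider here and neither C nor any of its descendants is conditioned on, so the collider stays closed — the path is blocked at C.
Path 5: R → C ← F → B → X → H
  C is a collider here and neither C nor any of its descendants is conditioned on, so the collider stays closed — the path is blocked at C.
Path 6: R → C ← H
  C is a collider here and neither C nor any of its descendants is conditioned on, so the collider stays closed — the path is blocked at C.
Since every path is blocked, d-separation holds.

Yes — R and H are d-separated given {B, F}.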